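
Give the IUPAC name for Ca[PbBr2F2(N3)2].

The 1 calcium counter-ion carries a total charge of +2, so each complex ion is 2−.
Ligand charges: 2×bromo (-1 each), 2×azido (-1 each), 2×fluoro (-1 each); total -6. So Pb + (-6) = 2−, giving Pb = +4.
Ligands are named alphabetically: azido before bromo before fluoro.
The complex ion is anionic, so lead takes the -ate form plumbate(IV).

calcium diazidodibromodifluoroplumbate(IV)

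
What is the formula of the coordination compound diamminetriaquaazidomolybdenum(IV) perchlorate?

Ligands: 1 azido (N3, -1), 3 aqua (H2O, neutral), 2 ammine (NH3, neutral). Ligand charge sum = -1.
With Mo in oxidation state +4, the complex ion is [Mo...]^3+.
Charge balance with perchlorate (-1) requires 1 complex ion per 3 perchlorate.

[Mo(H2O)3(N3)(NH3)2](ClO4)3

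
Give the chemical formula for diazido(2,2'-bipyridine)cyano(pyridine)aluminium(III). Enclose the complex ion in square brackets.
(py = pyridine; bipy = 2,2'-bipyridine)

Ligands: 1 pyridine (py, neutral), 1 2,2'-bipyridine (bipy, neutral), 2 azido (N3, -1), 1 cyano (CN, -1). Ligand charge sum = -3.
With Al in oxidation state +3, the complex ion is [Al...].

[Al(bipy)(CN)(N3)2(py)]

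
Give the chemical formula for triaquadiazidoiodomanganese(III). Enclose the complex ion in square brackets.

Ligands: 1 iodo (I, -1), 2 azido (N3, -1), 3 aqua (H2O, neutral). Ligand charge sum = -3.
With Mn in oxidation state +3, the complex ion is [Mn...].

[Mn(H2O)3I(N3)2]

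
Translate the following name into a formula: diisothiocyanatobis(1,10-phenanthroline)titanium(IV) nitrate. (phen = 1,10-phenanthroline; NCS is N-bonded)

Ligands: 2 1,10-phenanthroline (phen, neutral), 2 isothiocyanato (NCS, -1). Ligand charge sum = -2.
Charge balance with nitrate (-1) requires 1 complex ion per 2 nitrate.

[Ti(NCS)2(phen)2](NO3)2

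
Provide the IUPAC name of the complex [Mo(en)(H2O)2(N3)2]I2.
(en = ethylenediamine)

diaquadiazido(ethylenediamine)molybdenum(IV) iodide

The 2 iodide counter-ions carry a total charge of -2, so each complex ion is 2+.
Ligand charges: 2×azido (-1 each), 2×aqua (neutral), 1×ethylenediamine (neutral); total -2. So Mo + (-2) = 2+, giving Mo = +4.
Ligands are named alphabetically: aqua before azido before ethylenediamine.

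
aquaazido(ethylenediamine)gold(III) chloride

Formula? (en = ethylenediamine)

[Au(en)(H2O)(N3)]Cl2

Ligands: 1 azido (N3, -1), 1 aqua (H2O, neutral), 1 ethylenediamine (en, neutral). Ligand charge sum = -1.
With Au in oxidation state +3, the complex ion is [Au...]^2+.
Charge balance with chloride (-1) requires 1 complex ion per 2 chloride.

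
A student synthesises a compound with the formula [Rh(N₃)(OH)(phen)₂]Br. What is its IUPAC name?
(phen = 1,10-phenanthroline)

The 1 bromide counter-ion carries a total charge of -1, so each complex ion is 1+.
Ligand charges: 2×1,10-phenanthroline (neutral), 1×azido (-1 each), 1×hydroxo (-1 each); total -2. So Rh + (-2) = 1+, giving Rh = +3.
Ligands are named alphabetically: azido before hydroxo before phenanthroline.

azidohydroxobis(1,10-phenanthroline)rhodium(III) bromide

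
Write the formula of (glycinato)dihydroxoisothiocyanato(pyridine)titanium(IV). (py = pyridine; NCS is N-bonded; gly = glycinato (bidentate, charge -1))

[Ti(gly)(NCS)(OH)2(py)]

Ligands: 2 hydroxo (OH, -1), 1 pyridine (py, neutral), 1 isothiocyanato (NCS, -1), 1 glycinato (gly, -1). Ligand charge sum = -4.
With Ti in oxidation state +4, the complex ion is [Ti...].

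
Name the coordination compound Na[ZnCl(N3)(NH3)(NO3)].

The 1 sodium counter-ion carries a total charge of +1, so each complex ion is 1−.
Ligand charges: 1×ammine (neutral), 1×nitrato (-1 each), 1×chloro (-1 each), 1×azido (-1 each); total -3. So Zn + (-3) = 1−, giving Zn = +2.
Ligands are named alphabetically: ammine before azido before chloro before nitrato.
The complex ion is anionic, so zinc takes the -ate form zincate(II).

sodium ammineazidochloronitratozincate(II)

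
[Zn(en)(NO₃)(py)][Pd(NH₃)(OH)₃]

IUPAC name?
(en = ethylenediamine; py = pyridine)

Both ions are complex: the cation is named first with the plain metal name, the anion second with the -ate form; each ion's ligands are alphabetised independently.
Zinc is always +2 in its complexes; the cation's ligand charges sum to -1, so the complex cation is 1+.
A 1:1 salt means the anion carries the equal and opposite charge, 1−.
Anion: ligand charges sum to -3; for the ion to be 1−, Pd = +2.

(ethylenediamine)nitrato(pyridine)zinc(II) amminetrihydroxopalladate(II)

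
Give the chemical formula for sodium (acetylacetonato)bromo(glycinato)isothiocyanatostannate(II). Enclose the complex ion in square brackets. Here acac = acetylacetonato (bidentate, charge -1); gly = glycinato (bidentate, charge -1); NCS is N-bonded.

Na2[Sn(acac)Br(gly)(NCS)]

Ligands: 1 acetylacetonato (acac, -1), 1 glycinato (gly, -1), 1 isothiocyanato (NCS, -1), 1 bromo (Br, -1). Ligand charge sum = -4.
With Sn in oxidation state +2, the complex ion is [Sn...]^2−.
Charge balance with sodium (+1) requires 1 complex ion per 2 sodium.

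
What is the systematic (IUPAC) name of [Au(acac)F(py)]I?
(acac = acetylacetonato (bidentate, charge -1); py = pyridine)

(acetylacetonato)fluoro(pyridine)gold(III) iodide

The 1 iodide counter-ion carries a total charge of -1, so each complex ion is 1+.
Ligand charges: 1×acetylacetonato (-1 each), 1×fluoro (-1 each), 1×pyridine (neutral); total -2. So Au + (-2) = 1+, giving Au = +3.
Ligands are named alphabetically: acetylacetonato before fluoro before pyridine.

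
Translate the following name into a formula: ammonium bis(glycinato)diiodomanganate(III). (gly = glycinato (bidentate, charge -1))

Ligands: 2 glycinato (gly, -1), 2 iodo (I, -1). Ligand charge sum = -4.
Charge balance with ammonium (+1) requires 1 complex ion per 1 ammonium.

NH4[Mn(gly)2I2]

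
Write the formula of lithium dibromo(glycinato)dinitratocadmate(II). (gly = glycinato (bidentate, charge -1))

Li3[CdBr2(gly)(NO3)2]

Ligands: 1 glycinato (gly, -1), 2 nitrato (NO3, -1), 2 bromo (Br, -1). Ligand charge sum = -5.
With Cd in oxidation state +2, the complex ion is [Cd...]^3−.
Charge balance with lithium (+1) requires 1 complex ion per 3 lithium.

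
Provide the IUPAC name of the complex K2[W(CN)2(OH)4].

potassium dicyanotetrahydroxotungstate(IV)

The 2 potassium counter-ions carry a total charge of +2, so each complex ion is 2−.
Ligand charges: 2×cyano (-1 each), 4×hydroxo (-1 each); total -6. So W + (-6) = 2−, giving W = +4.
Ligands are named alphabetically: cyano before hydroxo.
The complex ion is anionic, so tungsten takes the -ate form tungstate(IV).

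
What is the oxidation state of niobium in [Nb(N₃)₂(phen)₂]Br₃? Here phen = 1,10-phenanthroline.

+5

3 bromide outside the brackets (-1 each) → the complex ion is 3+.
Ligand charges: 2×phen neutral; 2×N3 = -2; sum -2.
Nb + (-2) = 3+ ⇒ Nb is +5.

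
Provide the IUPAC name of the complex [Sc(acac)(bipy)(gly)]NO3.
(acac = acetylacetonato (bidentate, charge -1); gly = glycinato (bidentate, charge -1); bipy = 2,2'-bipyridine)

(acetylacetonato)(2,2'-bipyridine)(glycinato)scandium(III) nitrate

The 1 nitrate counter-ion carries a total charge of -1, so each complex ion is 1+.
Ligand charges: 1×acetylacetonato (-1 each), 1×glycinato (-1 each), 1×2,2'-bipyridine (neutral); total -2. So Sc + (-2) = 1+, giving Sc = +3.
Ligands are named alphabetically: acetylacetonato before bipyridine before glycinato.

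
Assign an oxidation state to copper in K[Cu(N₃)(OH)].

1 potassium outside the brackets (+1 each) → the complex ion is 1−.
Ligand charges: 1×OH = -1; 1×N3 = -1; sum -2.
Cu + (-2) = 1− ⇒ Cu is +1.

+1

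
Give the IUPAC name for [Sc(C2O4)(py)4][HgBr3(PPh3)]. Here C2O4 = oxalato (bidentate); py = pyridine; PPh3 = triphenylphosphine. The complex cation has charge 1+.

oxalatotetrakis(pyridine)scandium(III) tribromo(triphenylphosphine)mercurate(II)

The complex cation is given as 1+; its ligand charges sum to -2, so Sc = +3.
A 1:1 salt means the anion carries the equal and opposite charge, 1−.
Anion: ligand charges sum to -3; for the ion to be 1−, Hg = +2.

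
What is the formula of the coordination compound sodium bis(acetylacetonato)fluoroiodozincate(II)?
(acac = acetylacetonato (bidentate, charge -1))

Na2[Zn(acac)2FI]

Ligands: 1 iodo (I, -1), 1 fluoro (F, -1), 2 acetylacetonato (acac, -1). Ligand charge sum = -4.
With Zn in oxidation state +2, the complex ion is [Zn...]^2−.
Charge balance with sodium (+1) requires 1 complex ion per 2 sodium.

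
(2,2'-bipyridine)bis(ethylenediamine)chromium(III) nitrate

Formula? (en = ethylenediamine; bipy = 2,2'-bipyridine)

Ligands: 2 ethylenediamine (en, neutral), 1 2,2'-bipyridine (bipy, neutral). Ligand charge sum = 0.
With Cr in oxidation state +3, the complex ion is [Cr...]^3+.
Charge balance with nitrate (-1) requires 1 complex ion per 3 nitrate.

[Cr(bipy)(en)2](NO3)3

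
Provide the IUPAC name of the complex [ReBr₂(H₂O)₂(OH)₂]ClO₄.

diaquadibromodihydroxorhenium(V) perchlorate

The 1 perchlorate counter-ion carries a total charge of -1, so each complex ion is 1+.
Ligand charges: 2×hydroxo (-1 each), 2×bromo (-1 each), 2×aqua (neutral); total -4. So Re + (-4) = 1+, giving Re = +5.
Ligands are named alphabetically: aqua before bromo before hydroxo.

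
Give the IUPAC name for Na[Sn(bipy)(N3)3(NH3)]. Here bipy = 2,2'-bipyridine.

sodium amminetriazido(2,2'-bipyridine)stannate(II)

The 1 sodium counter-ion carries a total charge of +1, so each complex ion is 1−.
Ligand charges: 3×azido (-1 each), 1×ammine (neutral), 1×2,2'-bipyridine (neutral); total -3. So Sn + (-3) = 1−, giving Sn = +2.
Ligands are named alphabetically: ammine before azido before bipyridine.
The complex ion is anionic, so tin takes the -ate form stannate(II).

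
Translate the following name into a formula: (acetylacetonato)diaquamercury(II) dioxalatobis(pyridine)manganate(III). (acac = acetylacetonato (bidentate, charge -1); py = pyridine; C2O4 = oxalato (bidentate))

Cation [Hg…]: ligand charges -1, Hg(II) ⇒ ion charge 1+.
Anion [Mn…]: ligand charges -4, Mn(III) ⇒ ion charge 1−.
One 1+ cation balances one 1− anion.

[Hg(acac)(H2O)2][Mn(C2O4)2(py)2]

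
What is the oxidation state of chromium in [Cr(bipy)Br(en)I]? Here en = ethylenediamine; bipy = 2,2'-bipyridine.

No counter-ion: the bracketed complex is neutral.
Ligand charges: 1×en neutral; 1×bipy neutral; 1×I = -1; 1×Br = -1; sum -2.
Cr + (-2) = 0 ⇒ Cr is +2.

+2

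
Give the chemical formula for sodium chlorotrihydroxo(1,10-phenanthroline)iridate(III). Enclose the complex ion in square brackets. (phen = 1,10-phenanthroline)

Ligands: 1 chloro (Cl, -1), 3 hydroxo (OH, -1), 1 1,10-phenanthroline (phen, neutral). Ligand charge sum = -4.
Charge balance with sodium (+1) requires 1 complex ion per 1 sodium.

Na[IrCl(OH)3(phen)]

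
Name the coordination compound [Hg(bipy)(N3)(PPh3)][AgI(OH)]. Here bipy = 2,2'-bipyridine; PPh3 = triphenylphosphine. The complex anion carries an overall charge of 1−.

azido(2,2'-bipyridine)(triphenylphosphine)mercury(II) hydroxoiodoargentate(I)

Both ions are complex: the cation is named first with the plain metal name, the anion second with the -ate form; each ion's ligands are alphabetised independently.
The complex anion is given as 1−; its ligand charges sum to -2, so Ag = +1.
A 1:1 salt means the cation carries the equal and opposite charge, 1+.
Cation: ligand charges sum to -1; for the ion to be 1+, Hg = +2.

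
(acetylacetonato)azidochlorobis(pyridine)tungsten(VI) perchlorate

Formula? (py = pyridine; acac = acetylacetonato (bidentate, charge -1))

[W(acac)Cl(N3)(py)2](ClO4)3

Ligands: 2 pyridine (py, neutral), 1 acetylacetonato (acac, -1), 1 azido (N3, -1), 1 chloro (Cl, -1). Ligand charge sum = -3.
With W in oxidation state +6, the complex ion is [W...]^3+.
Charge balance with perchlorate (-1) requires 1 complex ion per 3 perchlorate.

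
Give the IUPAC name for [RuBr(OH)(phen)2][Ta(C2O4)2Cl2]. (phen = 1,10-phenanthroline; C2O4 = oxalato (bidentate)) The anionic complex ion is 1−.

The complex anion is given as 1−; its ligand charges sum to -6, so Ta = +5.
A 1:1 salt means the cation carries the equal and opposite charge, 1+.
Cation: ligand charges sum to -2; for the ion to be 1+, Ru = +3.

bromohydroxobis(1,10-phenanthroline)ruthenium(III) dichlorodioxalatotantalate(V)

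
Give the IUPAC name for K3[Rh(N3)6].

The 3 potassium counter-ions carry a total charge of +3, so each complex ion is 3−.
Ligand charges: 6×azido (-1 each); total -6. So Rh + (-6) = 3−, giving Rh = +3.
The complex ion is anionic, so rhodium takes the -ate form rhodate(III).

potassium hexaazidorhodate(III)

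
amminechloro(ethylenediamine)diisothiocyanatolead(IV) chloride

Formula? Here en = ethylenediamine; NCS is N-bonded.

Ligands: 1 ammine (NH3, neutral), 1 ethylenediamine (en, neutral), 2 isothiocyanato (NCS, -1), 1 chloro (Cl, -1). Ligand charge sum = -3.
With Pb in oxidation state +4, the complex ion is [Pb...]^1+.
Charge balance with chloride (-1) requires 1 complex ion per 1 chloride.

[PbCl(en)(NCS)2(NH3)]Cl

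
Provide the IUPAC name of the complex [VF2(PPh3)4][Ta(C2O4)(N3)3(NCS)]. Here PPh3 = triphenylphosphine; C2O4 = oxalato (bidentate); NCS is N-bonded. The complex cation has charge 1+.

Both ions are complex: the cation is named first with the plain metal name, the anion second with the -ate form; each ion's ligands are alphabetised independently.
The complex cation is given as 1+; its ligand charges sum to -2, so V = +3.
A 1:1 salt means the anion carries the equal and opposite charge, 1−.
Anion: ligand charges sum to -6; for the ion to be 1−, Ta = +5.

difluorotetrakis(triphenylphosphine)vanadium(III) triazidoisothiocyanatooxalatotantalate(V)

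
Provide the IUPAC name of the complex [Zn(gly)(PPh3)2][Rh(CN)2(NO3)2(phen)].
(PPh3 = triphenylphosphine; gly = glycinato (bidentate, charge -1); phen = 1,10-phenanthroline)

Both ions are complex: the cation is named first with the plain metal name, the anion second with the -ate form; each ion's ligands are alphabetised independently.
Zinc is always +2 in its complexes; the cation's ligand charges sum to -1, so the complex cation is 1+.
A 1:1 salt means the anion carries the equal and opposite charge, 1−.
Anion: ligand charges sum to -4; for the ion to be 1−, Rh = +3.

(glycinato)bis(triphenylphosphine)zinc(II) dicyanodinitrato(1,10-phenanthroline)rhodate(III)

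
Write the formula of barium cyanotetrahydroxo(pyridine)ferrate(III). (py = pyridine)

Ligands: 1 cyano (CN, -1), 1 pyridine (py, neutral), 4 hydroxo (OH, -1). Ligand charge sum = -5.
With Fe in oxidation state +3, the complex ion is [Fe...]^2−.
Charge balance with barium (+2) requires 1 complex ion per 1 barium.

Ba[Fe(CN)(OH)4(py)]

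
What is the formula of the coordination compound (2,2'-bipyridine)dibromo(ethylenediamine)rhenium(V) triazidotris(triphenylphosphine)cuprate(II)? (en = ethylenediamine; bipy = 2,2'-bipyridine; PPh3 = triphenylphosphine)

[Re(bipy)Br2(en)][Cu(N3)3(PPh3)3]3

Cation [Re…]: ligand charges -2, Re(V) ⇒ ion charge 3+.
Anion [Cu…]: ligand charges -3, Cu(II) ⇒ ion charge 1−.
One 3+ cation requires 3 of the 1− anion.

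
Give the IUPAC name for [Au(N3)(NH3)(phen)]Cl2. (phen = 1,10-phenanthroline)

ammineazido(1,10-phenanthroline)gold(III) chloride

The 2 chloride counter-ions carry a total charge of -2, so each complex ion is 2+.
Ligand charges: 1×ammine (neutral), 1×azido (-1 each), 1×1,10-phenanthroline (neutral); total -1. So Au + (-1) = 2+, giving Au = +3.
Ligands are named alphabetically: ammine before azido before phenanthroline.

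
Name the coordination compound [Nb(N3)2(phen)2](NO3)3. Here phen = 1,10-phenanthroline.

diazidobis(1,10-phenanthroline)niobium(V) nitrate

The 3 nitrate counter-ions carry a total charge of -3, so each complex ion is 3+.
Ligand charges: 2×azido (-1 each), 2×1,10-phenanthroline (neutral); total -2. So Nb + (-2) = 3+, giving Nb = +5.
Ligands are named alphabetically: azido before phenanthroline.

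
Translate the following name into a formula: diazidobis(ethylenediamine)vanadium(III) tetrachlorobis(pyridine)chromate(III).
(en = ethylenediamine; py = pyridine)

[V(en)2(N3)2][CrCl4(py)2]

Cation [V…]: ligand charges -2, V(III) ⇒ ion charge 1+.
Anion [Cr…]: ligand charges -4, Cr(III) ⇒ ion charge 1−.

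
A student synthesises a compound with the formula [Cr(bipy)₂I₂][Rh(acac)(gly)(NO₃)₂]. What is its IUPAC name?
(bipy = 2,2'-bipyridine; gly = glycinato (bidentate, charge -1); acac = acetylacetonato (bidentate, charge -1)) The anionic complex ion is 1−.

The complex anion is given as 1−; its ligand charges sum to -4, so Rh = +3.
A 1:1 salt means the cation carries the equal and opposite charge, 1+.
Cation: ligand charges sum to -2; for the ion to be 1+, Cr = +3.

bis(2,2'-bipyridine)diiodochromium(III) (acetylacetonato)(glycinato)dinitratorhodate(III)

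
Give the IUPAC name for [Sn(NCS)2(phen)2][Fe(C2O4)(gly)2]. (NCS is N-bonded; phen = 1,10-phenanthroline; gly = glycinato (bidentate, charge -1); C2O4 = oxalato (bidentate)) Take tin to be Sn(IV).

diisothiocyanatobis(1,10-phenanthroline)tin(IV) bis(glycinato)oxalatoferrate(II)

Both ions are complex: the cation is named first with the plain metal name, the anion second with the -ate form; each ion's ligands are alphabetised independently.
Sn is given as +4; the cation's ligand charges sum to -2, so the complex cation is 2+.
A 1:1 salt means the anion carries the equal and opposite charge, 2−.
Anion: ligand charges sum to -4; for the ion to be 2−, Fe = +2.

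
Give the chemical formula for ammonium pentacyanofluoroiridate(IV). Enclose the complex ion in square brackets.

Ligands: 1 fluoro (F, -1), 5 cyano (CN, -1). Ligand charge sum = -6.
Charge balance with ammonium (+1) requires 1 complex ion per 2 ammonium.

(NH4)2[Ir(CN)5F]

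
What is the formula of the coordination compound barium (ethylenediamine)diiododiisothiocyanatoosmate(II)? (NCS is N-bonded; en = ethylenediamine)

Ligands: 2 isothiocyanato (NCS, -1), 2 iodo (I, -1), 1 ethylenediamine (en, neutral). Ligand charge sum = -4.
Charge balance with barium (+2) requires 1 complex ion per 1 barium.

Ba[Os(en)I2(NCS)2]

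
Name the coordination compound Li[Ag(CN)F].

The 1 lithium counter-ion carries a total charge of +1, so each complex ion is 1−.
Ligand charges: 1×cyano (-1 each), 1×fluoro (-1 each); total -2. So Ag + (-2) = 1−, giving Ag = +1.
Ligands are named alphabetically: cyano before fluoro.
The complex ion is anionic, so silver takes the -ate form argentate(I).

lithium cyanofluoroargentate(I)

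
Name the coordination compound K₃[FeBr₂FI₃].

The 3 potassium counter-ions carry a total charge of +3, so each complex ion is 3−.
Ligand charges: 3×iodo (-1 each), 2×bromo (-1 each), 1×fluoro (-1 each); total -6. So Fe + (-6) = 3−, giving Fe = +3.
The complex ion is anionic, so iron takes the -ate form ferrate(III).

potassium dibromofluorotriiodoferrate(III)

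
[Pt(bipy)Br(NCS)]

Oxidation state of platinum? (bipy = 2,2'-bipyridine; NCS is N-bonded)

No counter-ion: the bracketed complex is neutral.
Ligand charges: 1×Br = -1; 1×bipy neutral; 1×NCS = -1; sum -2.
Pt + (-2) = 0 ⇒ Pt is +2.

+2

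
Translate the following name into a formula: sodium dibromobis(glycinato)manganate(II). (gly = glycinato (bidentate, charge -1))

Na2[MnBr2(gly)2]

Ligands: 2 glycinato (gly, -1), 2 bromo (Br, -1). Ligand charge sum = -4.
Charge balance with sodium (+1) requires 1 complex ion per 2 sodium.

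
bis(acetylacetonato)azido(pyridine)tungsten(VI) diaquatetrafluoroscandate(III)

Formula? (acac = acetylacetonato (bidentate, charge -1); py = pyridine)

Cation [W…]: ligand charges -3, W(VI) ⇒ ion charge 3+.
Anion [Sc…]: ligand charges -4, Sc(III) ⇒ ion charge 1−.
One 3+ cation requires 3 of the 1− anion.

[W(acac)2(N3)(py)][ScF4(H2O)2]3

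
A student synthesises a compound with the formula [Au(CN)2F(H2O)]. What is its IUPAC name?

aquadicyanofluorogold(III)

There is no counter-ion, so the complex is neutral overall.
Ligand charges: 2×cyano (-1 each), 1×aqua (neutral), 1×fluoro (-1 each); total -3. So Au + (-3) = 0, giving Au = +3.
Ligands are named alphabetically: aqua before cyano before fluoro.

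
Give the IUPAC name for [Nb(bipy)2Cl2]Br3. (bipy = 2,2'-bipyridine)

bis(2,2'-bipyridine)dichloroniobium(V) bromide

The 3 bromide counter-ions carry a total charge of -3, so each complex ion is 3+.
Ligand charges: 2×chloro (-1 each), 2×2,2'-bipyridine (neutral); total -2. So Nb + (-2) = 3+, giving Nb = +5.
Ligands are named alphabetically: bipyridine before chloro.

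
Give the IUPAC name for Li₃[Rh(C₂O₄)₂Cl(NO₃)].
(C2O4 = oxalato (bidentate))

The 3 lithium counter-ions carry a total charge of +3, so each complex ion is 3−.
Ligand charges: 2×oxalato (-2 each), 1×nitrato (-1 each), 1×chloro (-1 each); total -6. So Rh + (-6) = 3−, giving Rh = +3.
The complex ion is anionic, so rhodium takes the -ate form rhodate(III).

lithium chloronitratodioxalatorhodate(III)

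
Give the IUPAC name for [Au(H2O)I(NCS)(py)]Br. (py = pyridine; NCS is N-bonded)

aquaiodoisothiocyanato(pyridine)gold(III) bromide

The 1 bromide counter-ion carries a total charge of -1, so each complex ion is 1+.
Ligand charges: 1×pyridine (neutral), 1×iodo (-1 each), 1×isothiocyanato (-1 each), 1×aqua (neutral); total -2. So Au + (-2) = 1+, giving Au = +3.
Ligands are named alphabetically: aqua before iodo before isothiocyanato before pyridine.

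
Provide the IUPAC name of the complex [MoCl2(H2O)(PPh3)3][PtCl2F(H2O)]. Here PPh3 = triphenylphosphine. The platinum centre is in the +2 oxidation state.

aquadichlorotris(triphenylphosphine)molybdenum(III) aquadichlorofluoroplatinate(II)

Both ions are complex: the cation is named first with the plain metal name, the anion second with the -ate form; each ion's ligands are alphabetised independently.
Pt is given as +2; the anion's ligand charges sum to -3, so the complex anion is 1−.
A 1:1 salt means the cation carries the equal and opposite charge, 1+.
Cation: ligand charges sum to -2; for the ion to be 1+, Mo = +3.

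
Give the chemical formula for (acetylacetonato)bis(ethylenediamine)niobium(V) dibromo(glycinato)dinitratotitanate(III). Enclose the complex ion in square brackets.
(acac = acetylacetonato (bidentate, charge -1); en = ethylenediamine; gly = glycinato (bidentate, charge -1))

[Nb(acac)(en)2][TiBr2(gly)(NO3)2]2

Cation [Nb…]: ligand charges -1, Nb(V) ⇒ ion charge 4+.
Anion [Ti…]: ligand charges -5, Ti(III) ⇒ ion charge 2−.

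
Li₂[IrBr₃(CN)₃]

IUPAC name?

lithium tribromotricyanoiridate(IV)

The 2 lithium counter-ions carry a total charge of +2, so each complex ion is 2−.
Ligand charges: 3×cyano (-1 each), 3×bromo (-1 each); total -6. So Ir + (-6) = 2−, giving Ir = +4.
The complex ion is anionic, so iridium takes the -ate form iridate(IV).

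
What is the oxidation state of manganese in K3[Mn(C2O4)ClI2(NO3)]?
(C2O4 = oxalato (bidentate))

3 potassium outside the brackets (+1 each) → the complex ion is 3−.
Ligand charges: 1×C2O4 = -2; 1×Cl = -1; 2×I = -2; 1×NO3 = -1; sum -6.
Mn + (-6) = 3− ⇒ Mn is +3.

+3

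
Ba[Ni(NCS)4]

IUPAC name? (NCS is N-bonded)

barium tetraisothiocyanatonickelate(II)

The 1 barium counter-ion carries a total charge of +2, so each complex ion is 2−.
Ligand charges: 4×isothiocyanato (-1 each); total -4. So Ni + (-4) = 2−, giving Ni = +2.
The complex ion is anionic, so nickel takes the -ate form nickelate(II).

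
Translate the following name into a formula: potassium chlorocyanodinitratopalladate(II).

K2[PdCl(CN)(NO3)2]

Ligands: 2 nitrato (NO3, -1), 1 cyano (CN, -1), 1 chloro (Cl, -1). Ligand charge sum = -4.
Charge balance with potassium (+1) requires 1 complex ion per 2 potassium.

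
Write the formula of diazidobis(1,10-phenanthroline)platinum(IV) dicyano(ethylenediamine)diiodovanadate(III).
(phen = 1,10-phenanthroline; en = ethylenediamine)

Cation [Pt…]: ligand charges -2, Pt(IV) ⇒ ion charge 2+.
Anion [V…]: ligand charges -4, V(III) ⇒ ion charge 1−.
One 2+ cation requires 2 of the 1− anion.

[Pt(N3)2(phen)2][V(CN)2(en)I2]2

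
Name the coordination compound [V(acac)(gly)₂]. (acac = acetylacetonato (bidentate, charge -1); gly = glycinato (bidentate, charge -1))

(acetylacetonato)bis(glycinato)vanadium(III)

There is no counter-ion, so the complex is neutral overall.
Ligand charges: 1×acetylacetonato (-1 each), 2×glycinato (-1 each); total -3. So V + (-3) = 0, giving V = +3.
Ligands are named alphabetically: acetylacetonato before glycinato.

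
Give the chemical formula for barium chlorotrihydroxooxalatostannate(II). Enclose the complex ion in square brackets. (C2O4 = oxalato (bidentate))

Ligands: 1 chloro (Cl, -1), 3 hydroxo (OH, -1), 1 oxalato (C2O4, -2). Ligand charge sum = -6.
With Sn in oxidation state +2, the complex ion is [Sn...]^4−.
Charge balance with barium (+2) requires 1 complex ion per 2 barium.

Ba2[Sn(C2O4)Cl(OH)3]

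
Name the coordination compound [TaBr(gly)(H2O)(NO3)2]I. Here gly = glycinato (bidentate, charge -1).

aquabromo(glycinato)dinitratotantalum(V) iodide

The 1 iodide counter-ion carries a total charge of -1, so each complex ion is 1+.
Ligand charges: 1×bromo (-1 each), 1×aqua (neutral), 2×nitrato (-1 each), 1×glycinato (-1 each); total -4. So Ta + (-4) = 1+, giving Ta = +5.
Ligands are named alphabetically: aqua before bromo before glycinato before nitrato.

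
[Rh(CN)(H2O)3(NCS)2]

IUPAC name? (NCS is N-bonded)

triaquacyanodiisothiocyanatorhodium(III)

There is no counter-ion, so the complex is neutral overall.
Ligand charges: 2×isothiocyanato (-1 each), 1×cyano (-1 each), 3×aqua (neutral); total -3. So Rh + (-3) = 0, giving Rh = +3.
Ligands are named alphabetically: aqua before cyano before isothiocyanato.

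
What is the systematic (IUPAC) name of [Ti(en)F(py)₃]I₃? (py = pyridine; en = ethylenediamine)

The 3 iodide counter-ions carry a total charge of -3, so each complex ion is 3+.
Ligand charges: 3×pyridine (neutral), 1×ethylenediamine (neutral), 1×fluoro (-1 each); total -1. So Ti + (-1) = 3+, giving Ti = +4.
Ligands are named alphabetically: ethylenediamine before fluoro before pyridine.

(ethylenediamine)fluorotris(pyridine)titanium(IV) iodide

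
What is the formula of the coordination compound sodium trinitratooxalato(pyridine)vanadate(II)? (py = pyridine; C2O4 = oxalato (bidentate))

Ligands: 1 pyridine (py, neutral), 1 oxalato (C2O4, -2), 3 nitrato (NO3, -1). Ligand charge sum = -5.
With V in oxidation state +2, the complex ion is [V...]^3−.
Charge balance with sodium (+1) requires 1 complex ion per 3 sodium.

Na3[V(C2O4)(NO3)3(py)]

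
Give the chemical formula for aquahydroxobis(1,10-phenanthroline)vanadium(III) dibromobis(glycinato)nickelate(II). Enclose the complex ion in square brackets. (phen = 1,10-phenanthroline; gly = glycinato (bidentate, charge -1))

Cation [V…]: ligand charges -1, V(III) ⇒ ion charge 2+.
Anion [Ni…]: ligand charges -4, Ni(II) ⇒ ion charge 2−.

[V(H2O)(OH)(phen)2][NiBr2(gly)2]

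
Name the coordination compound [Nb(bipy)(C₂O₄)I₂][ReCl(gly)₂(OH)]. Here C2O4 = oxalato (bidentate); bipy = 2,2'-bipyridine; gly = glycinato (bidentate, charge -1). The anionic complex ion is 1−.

(2,2'-bipyridine)diiodooxalatoniobium(V) chlorobis(glycinato)hydroxorhenate(III)

The complex anion is given as 1−; its ligand charges sum to -4, so Re = +3.
A 1:1 salt means the cation carries the equal and opposite charge, 1+.
Cation: ligand charges sum to -4; for the ion to be 1+, Nb = +5.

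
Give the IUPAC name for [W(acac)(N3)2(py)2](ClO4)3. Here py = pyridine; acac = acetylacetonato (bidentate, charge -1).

(acetylacetonato)diazidobis(pyridine)tungsten(VI) perchlorate

The 3 perchlorate counter-ions carry a total charge of -3, so each complex ion is 3+.
Ligand charges: 2×azido (-1 each), 2×pyridine (neutral), 1×acetylacetonato (-1 each); total -3. So W + (-3) = 3+, giving W = +6.
Ligands are named alphabetically: acetylacetonato before azido before pyridine.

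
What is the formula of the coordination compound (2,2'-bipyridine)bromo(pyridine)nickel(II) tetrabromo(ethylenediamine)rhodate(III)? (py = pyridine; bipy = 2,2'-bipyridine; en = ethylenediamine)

[Ni(bipy)Br(py)][RhBr4(en)]

Cation [Ni…]: ligand charges -1, Ni(II) ⇒ ion charge 1+.
Anion [Rh…]: ligand charges -4, Rh(III) ⇒ ion charge 1−.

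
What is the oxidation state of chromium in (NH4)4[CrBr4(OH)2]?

4 ammonium outside the brackets (+1 each) → the complex ion is 4−.
Ligand charges: 4×Br = -4; 2×OH = -2; sum -6.
Cr + (-6) = 4− ⇒ Cr is +2.

+2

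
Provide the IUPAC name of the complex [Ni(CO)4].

tetracarbonylnickel(0)

There is no counter-ion, so the complex is neutral overall.
Ligand charges: 4×carbonyl (neutral); total 0. So Ni + (0) = 0, giving Ni = 0.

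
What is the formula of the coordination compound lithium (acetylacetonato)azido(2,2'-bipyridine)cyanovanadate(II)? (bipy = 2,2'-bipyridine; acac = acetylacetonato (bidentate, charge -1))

Li[V(acac)(bipy)(CN)(N3)]

Ligands: 1 2,2'-bipyridine (bipy, neutral), 1 acetylacetonato (acac, -1), 1 cyano (CN, -1), 1 azido (N3, -1). Ligand charge sum = -3.
Charge balance with lithium (+1) requires 1 complex ion per 1 lithium.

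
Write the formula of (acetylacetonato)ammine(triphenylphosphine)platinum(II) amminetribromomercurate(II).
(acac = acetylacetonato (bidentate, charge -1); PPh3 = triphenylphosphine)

Cation [Pt…]: ligand charges -1, Pt(II) ⇒ ion charge 1+.
Anion [Hg…]: ligand charges -3, Hg(II) ⇒ ion charge 1−.

[Pt(acac)(NH3)(PPh3)][HgBr3(NH3)]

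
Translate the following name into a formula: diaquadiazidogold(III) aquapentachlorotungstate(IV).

Cation [Au…]: ligand charges -2, Au(III) ⇒ ion charge 1+.
Anion [W…]: ligand charges -5, W(IV) ⇒ ion charge 1−.
One 1+ cation balances one 1− anion.

[Au(H2O)2(N3)2][WCl5(H2O)]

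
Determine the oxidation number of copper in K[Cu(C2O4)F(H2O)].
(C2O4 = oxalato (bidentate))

+2

1 potassium outside the brackets (+1 each) → the complex ion is 1−.
Ligand charges: 1×C2O4 = -2; 1×F = -1; 1×H2O neutral; sum -3.
Cu + (-3) = 1− ⇒ Cu is +2.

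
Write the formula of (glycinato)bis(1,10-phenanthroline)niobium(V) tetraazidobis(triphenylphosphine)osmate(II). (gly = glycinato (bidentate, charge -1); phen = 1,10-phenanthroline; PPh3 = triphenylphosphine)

[Nb(gly)(phen)2][Os(N3)4(PPh3)2]2

Cation [Nb…]: ligand charges -1, Nb(V) ⇒ ion charge 4+.
Anion [Os…]: ligand charges -4, Os(II) ⇒ ion charge 2−.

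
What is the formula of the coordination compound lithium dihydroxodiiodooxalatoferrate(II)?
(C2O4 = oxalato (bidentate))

Ligands: 2 hydroxo (OH, -1), 1 oxalato (C2O4, -2), 2 iodo (I, -1). Ligand charge sum = -6.
Charge balance with lithium (+1) requires 1 complex ion per 4 lithium.

Li4[Fe(C2O4)I2(OH)2]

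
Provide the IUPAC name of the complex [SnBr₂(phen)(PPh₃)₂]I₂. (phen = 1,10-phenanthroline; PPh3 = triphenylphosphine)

The 2 iodide counter-ions carry a total charge of -2, so each complex ion is 2+.
Ligand charges: 1×1,10-phenanthroline (neutral), 2×bromo (-1 each), 2×triphenylphosphine (neutral); total -2. So Sn + (-2) = 2+, giving Sn = +4.
Ligands are named alphabetically: bromo before phenanthroline before triphenylphosphine.

dibromo(1,10-phenanthroline)bis(triphenylphosphine)tin(IV) iodide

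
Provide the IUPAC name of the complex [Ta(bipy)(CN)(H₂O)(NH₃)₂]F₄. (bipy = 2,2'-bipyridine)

diammineaqua(2,2'-bipyridine)cyanotantalum(V) fluoride

The 4 fluoride counter-ions carry a total charge of -4, so each complex ion is 4+.
Ligand charges: 1×cyano (-1 each), 2×ammine (neutral), 1×2,2'-bipyridine (neutral), 1×aqua (neutral); total -1. So Ta + (-1) = 4+, giving Ta = +5.
Ligands are named alphabetically: ammine before aqua before bipyridine before cyano.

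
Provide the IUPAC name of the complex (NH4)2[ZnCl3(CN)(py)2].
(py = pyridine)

The 2 ammonium counter-ions carry a total charge of +2, so each complex ion is 2−.
Ligand charges: 2×pyridine (neutral), 3×chloro (-1 each), 1×cyano (-1 each); total -4. So Zn + (-4) = 2−, giving Zn = +2.
Ligands are named alphabetically: chloro before cyano before pyridine.
The complex ion is anionic, so zinc takes the -ate form zincate(II).

ammonium trichlorocyanobis(pyridine)zincate(II)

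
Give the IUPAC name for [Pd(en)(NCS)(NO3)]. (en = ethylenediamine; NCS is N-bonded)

(ethylenediamine)isothiocyanatonitratopalladium(II)

There is no counter-ion, so the complex is neutral overall.
Ligand charges: 1×nitrato (-1 each), 1×ethylenediamine (neutral), 1×isothiocyanato (-1 each); total -2. So Pd + (-2) = 0, giving Pd = +2.
Ligands are named alphabetically: ethylenediamine before isothiocyanato before nitrato.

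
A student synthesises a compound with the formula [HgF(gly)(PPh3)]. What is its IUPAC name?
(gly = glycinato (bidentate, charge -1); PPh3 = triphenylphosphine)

fluoro(glycinato)(triphenylphosphine)mercury(II)

There is no counter-ion, so the complex is neutral overall.
Ligand charges: 1×glycinato (-1 each), 1×fluoro (-1 each), 1×triphenylphosphine (neutral); total -2. So Hg + (-2) = 0, giving Hg = +2.
Ligands are named alphabetically: fluoro before glycinato before triphenylphosphine.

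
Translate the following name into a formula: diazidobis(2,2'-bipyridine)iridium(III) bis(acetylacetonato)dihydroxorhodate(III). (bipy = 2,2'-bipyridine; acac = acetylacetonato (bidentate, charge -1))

[Ir(bipy)2(N3)2][Rh(acac)2(OH)2]

Cation [Ir…]: ligand charges -2, Ir(III) ⇒ ion charge 1+.
Anion [Rh…]: ligand charges -4, Rh(III) ⇒ ion charge 1−.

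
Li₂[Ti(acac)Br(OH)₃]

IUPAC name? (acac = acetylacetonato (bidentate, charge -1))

lithium (acetylacetonato)bromotrihydroxotitanate(III)

The 2 lithium counter-ions carry a total charge of +2, so each complex ion is 2−.
Ligand charges: 1×bromo (-1 each), 3×hydroxo (-1 each), 1×acetylacetonato (-1 each); total -5. So Ti + (-5) = 2−, giving Ti = +3.
Ligands are named alphabetically: acetylacetonato before bromo before hydroxo.
The complex ion is anionic, so titanium takes the -ate form titanate(III).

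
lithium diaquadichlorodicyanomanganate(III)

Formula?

Ligands: 2 aqua (H2O, neutral), 2 cyano (CN, -1), 2 chloro (Cl, -1). Ligand charge sum = -4.
With Mn in oxidation state +3, the complex ion is [Mn...]^1−.
Charge balance with lithium (+1) requires 1 complex ion per 1 lithium.

Li[MnCl2(CN)2(H2O)2]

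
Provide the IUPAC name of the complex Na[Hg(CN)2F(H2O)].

The 1 sodium counter-ion carries a total charge of +1, so each complex ion is 1−.
Ligand charges: 2×cyano (-1 each), 1×aqua (neutral), 1×fluoro (-1 each); total -3. So Hg + (-3) = 1−, giving Hg = +2.
The complex ion is anionic, so mercury takes the -ate form mercurate(II).

sodium aquadicyanofluoromercurate(II)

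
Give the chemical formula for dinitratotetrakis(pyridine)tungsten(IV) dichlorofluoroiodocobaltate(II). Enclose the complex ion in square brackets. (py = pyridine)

[W(NO3)2(py)4][CoCl2FI]

Cation [W…]: ligand charges -2, W(IV) ⇒ ion charge 2+.
Anion [Co…]: ligand charges -4, Co(II) ⇒ ion charge 2−.
One 2+ cation balances one 2− anion.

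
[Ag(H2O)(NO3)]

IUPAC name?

aquanitratosilver(I)

There is no counter-ion, so the complex is neutral overall.
Ligand charges: 1×aqua (neutral), 1×nitrato (-1 each); total -1. So Ag + (-1) = 0, giving Ag = +1.
Ligands are named alphabetically: aqua before nitrato.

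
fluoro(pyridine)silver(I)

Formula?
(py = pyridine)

Ligands: 1 pyridine (py, neutral), 1 fluoro (F, -1). Ligand charge sum = -1.
With Ag in oxidation state +1, the complex ion is [Ag...].

[AgF(py)]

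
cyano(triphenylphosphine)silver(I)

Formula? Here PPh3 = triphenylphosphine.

[Ag(CN)(PPh3)]

Ligands: 1 cyano (CN, -1), 1 triphenylphosphine (PPh3, neutral). Ligand charge sum = -1.
With Ag in oxidation state +1, the complex ion is [Ag...].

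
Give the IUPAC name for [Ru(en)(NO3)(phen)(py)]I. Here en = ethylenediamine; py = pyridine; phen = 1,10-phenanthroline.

The 1 iodide counter-ion carries a total charge of -1, so each complex ion is 1+.
Ligand charges: 1×ethylenediamine (neutral), 1×pyridine (neutral), 1×1,10-phenanthroline (neutral), 1×nitrato (-1 each); total -1. So Ru + (-1) = 1+, giving Ru = +2.
Ligands are named alphabetically: ethylenediamine before nitrato before phenanthroline before pyridine.

(ethylenediamine)nitrato(1,10-phenanthroline)(pyridine)ruthenium(II) iodide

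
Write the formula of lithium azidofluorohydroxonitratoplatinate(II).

Li2[PtF(N3)(NO3)(OH)]

Ligands: 1 azido (N3, -1), 1 hydroxo (OH, -1), 1 nitrato (NO3, -1), 1 fluoro (F, -1). Ligand charge sum = -4.
Charge balance with lithium (+1) requires 1 complex ion per 2 lithium.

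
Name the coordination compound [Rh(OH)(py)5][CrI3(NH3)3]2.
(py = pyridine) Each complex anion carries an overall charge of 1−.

hydroxopentakis(pyridine)rhodium(III) triamminetriiodochromate(II)

The complex anion is given as 1−; its ligand charges sum to -3, so Cr = +2.
With 2 anions per cation, the cation must be 2×1 = 2+.
Cation: ligand charges sum to -1; for the ion to be 2+, Rh = +3.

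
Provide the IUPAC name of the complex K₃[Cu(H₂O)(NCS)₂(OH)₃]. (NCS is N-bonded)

The 3 potassium counter-ions carry a total charge of +3, so each complex ion is 3−.
Ligand charges: 2×isothiocyanato (-1 each), 3×hydroxo (-1 each), 1×aqua (neutral); total -5. So Cu + (-5) = 3−, giving Cu = +2.
The complex ion is anionic, so copper takes the -ate form cuprate(II).

potassium aquatrihydroxodiisothiocyanatocuprate(II)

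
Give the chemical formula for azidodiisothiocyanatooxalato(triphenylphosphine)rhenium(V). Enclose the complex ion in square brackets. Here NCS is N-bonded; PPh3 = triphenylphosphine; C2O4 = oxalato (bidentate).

Ligands: 2 isothiocyanato (NCS, -1), 1 triphenylphosphine (PPh3, neutral), 1 oxalato (C2O4, -2), 1 azido (N3, -1). Ligand charge sum = -5.
With Re in oxidation state +5, the complex ion is [Re...].

[Re(C2O4)(N3)(NCS)2(PPh3)]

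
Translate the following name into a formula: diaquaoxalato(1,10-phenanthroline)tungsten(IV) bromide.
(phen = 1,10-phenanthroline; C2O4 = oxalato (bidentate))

Ligands: 1 1,10-phenanthroline (phen, neutral), 2 aqua (H2O, neutral), 1 oxalato (C2O4, -2). Ligand charge sum = -2.
With W in oxidation state +4, the complex ion is [W...]^2+.
Charge balance with bromide (-1) requires 1 complex ion per 2 bromide.

[W(C2O4)(H2O)2(phen)]Br2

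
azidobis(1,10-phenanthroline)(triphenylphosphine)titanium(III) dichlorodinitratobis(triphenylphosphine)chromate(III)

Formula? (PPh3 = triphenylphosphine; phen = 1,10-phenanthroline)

Cation [Ti…]: ligand charges -1, Ti(III) ⇒ ion charge 2+.
Anion [Cr…]: ligand charges -4, Cr(III) ⇒ ion charge 1−.
One 2+ cation requires 2 of the 1− anion.

[Ti(N3)(phen)2(PPh3)][CrCl2(NO3)2(PPh3)2]2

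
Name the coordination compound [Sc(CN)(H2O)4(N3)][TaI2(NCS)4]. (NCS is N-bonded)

tetraaquaazidocyanoscandium(III) diiodotetraisothiocyanatotantalate(V)

Scandium is always +3 in its complexes; the cation's ligand charges sum to -2, so the complex cation is 1+.
A 1:1 salt means the anion carries the equal and opposite charge, 1−.
Anion: ligand charges sum to -6; for the ion to be 1−, Ta = +5.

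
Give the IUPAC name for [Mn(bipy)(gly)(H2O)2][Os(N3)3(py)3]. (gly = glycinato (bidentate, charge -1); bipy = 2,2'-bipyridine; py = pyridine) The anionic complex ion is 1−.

The complex anion is given as 1−; its ligand charges sum to -3, so Os = +2.
A 1:1 salt means the cation carries the equal and opposite charge, 1+.
Cation: ligand charges sum to -1; for the ion to be 1+, Mn = +2.

diaqua(2,2'-bipyridine)(glycinato)manganese(II) triazidotris(pyridine)osmate(II)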